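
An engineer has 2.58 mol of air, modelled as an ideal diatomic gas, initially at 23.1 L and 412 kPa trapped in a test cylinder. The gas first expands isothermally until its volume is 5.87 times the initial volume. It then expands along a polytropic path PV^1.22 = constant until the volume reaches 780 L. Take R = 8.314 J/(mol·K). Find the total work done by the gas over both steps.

30700 J

T₁ = P₁V₁/(nR) = 412×23.1/(2.58×8.314) = 444 K.
Step 1 — Isothermal: T stays 444 K; PV = const ⇒ V₂ = 136 L, P₂ = 70.2 kPa.
ΔU = 0 (ideal gas, T constant).
W = nRT ln(V₂/V₁) = 2.58×8.314×444×ln(5.87) = 16800 J.
Q = ΔU + W = 16800 J.
State after step 1: P = 70.2 kPa, V = 136 L, T = 444 K.
Step 2 — Polytropic n=1.22: T₂ = T₁(V₁/V₂)^(n−1) = 444×(0.174)^0.22 = 302 K; P₂ = P₁(V₁/V₂)^n = 8.30 kPa.
W = (P₁V₁−P₂V₂)/(n−1) = (70.2×136−8.30×780)/0.22 = 13800 J.
ΔU = nCvΔT = 2.58×20.8×(302−444) = -7600 J.
Q = ΔU + W = 6220 J.
Net over both steps: W = 30700 J, Q = 23100 J, ΔU = -7600 J.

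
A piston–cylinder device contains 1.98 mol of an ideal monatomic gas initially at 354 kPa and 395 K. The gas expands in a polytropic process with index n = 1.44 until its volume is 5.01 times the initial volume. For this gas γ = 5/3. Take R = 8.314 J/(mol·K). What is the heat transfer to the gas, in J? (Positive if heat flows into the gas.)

2550 J

V₁ = nRT₁/P₁ = 1.98×8.314×395/354 = 18.4 L.
Polytropic n=1.44: T₂ = T₁(V₁/V₂)^(n−1) = 395×(0.200)^0.44 = 194 K; P₂ = P₁(V₁/V₂)^n = 34.8 kPa.
W = (P₁V₁−P₂V₂)/(n−1) = (354×18.4−34.8×92.0)/0.44 = 7510 J.
ΔU = nCvΔT = 1.98×12.5×(194−395) = -4950 J.
Q = ΔU + W = 2550 J.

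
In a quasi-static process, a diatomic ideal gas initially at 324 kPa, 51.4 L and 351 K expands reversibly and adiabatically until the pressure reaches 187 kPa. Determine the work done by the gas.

n = P₁V₁/(RT₁) = 324×51.4/(8.314×351) = 5.71 mol.
Adiabatic: T₂/T₁ = (P₂/P₁)^((γ−1)/γ) ⇒ T₂ = 351×(0.577)^0.286 = 300 K; V₂ = 76.1 L.
ΔU = nCvΔT = 5.71×20.8×(300−351) = -6050 J.
Q = 0 for an adiabatic process, so W = −ΔU = 6050 J.

6050 J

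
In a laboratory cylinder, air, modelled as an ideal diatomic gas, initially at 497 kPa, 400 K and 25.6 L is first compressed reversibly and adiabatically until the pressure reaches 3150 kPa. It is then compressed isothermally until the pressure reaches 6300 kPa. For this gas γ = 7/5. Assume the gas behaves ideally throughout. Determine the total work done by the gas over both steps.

n = P₁V₁/(RT₁) = 497×25.6/(8.314×400) = 3.83 mol.
Step 1 — Adiabatic: T₂/T₁ = (P₂/P₁)^((γ−1)/γ) ⇒ T₂ = 400×(6.34)^0.286 = 678 K; V₂ = 6.85 L.
ΔU = nCvΔT = 3.83×20.8×(678−400) = 22100 J.
Q = 0 for an adiabatic process, so W = −ΔU = -22100 J.
State after step 1: P = 3150 kPa, V = 6.85 L, T = 678 K.
Step 2 — Isothermal: T stays 678 K; PV = const ⇒ V₂ = 3.42 L, P₂ = 6300 kPa.
ΔU = 0 (ideal gas, T constant).
W = nRT ln(V₂/V₁) = 3.83×8.314×678×ln(0.500) = -14900 J.
Q = ΔU + W = -14900 J.
Net over both steps: W = -37000 J, Q = -14900 J, ΔU = 22100 J.

-37000 J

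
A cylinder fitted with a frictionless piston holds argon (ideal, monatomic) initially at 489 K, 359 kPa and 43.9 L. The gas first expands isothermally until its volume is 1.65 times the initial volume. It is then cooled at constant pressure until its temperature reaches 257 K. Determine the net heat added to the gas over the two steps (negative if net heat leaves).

n = P₁V₁/(RT₁) = 359×43.9/(8.314×489) = 3.88 mol.
Step 1 — Isothermal: T stays 489 K; PV = const ⇒ V₂ = 72.4 L, P₂ = 218 kPa.
ΔU = 0 (ideal gas, T constant).
W = nRT ln(V₂/V₁) = 3.88×8.314×489×ln(1.65) = 7890 J.
Q = ΔU + W = 7890 J.
State after step 1: P = 218 kPa, V = 72.4 L, T = 489 K.
Step 2 — Isobaric: P stays 218 kPa; V/T = const ⇒ T₂ = 257 K, V₂ = 38.1 L.
W = PΔV = 218×(38.1−72.4) kPa·L = -7480 J.
ΔU = nCvΔT = 3.88×12.5×(257−489) = -11200 J.
Q = ΔU + W = nCpΔT = -18700 J.
Net over both steps: W = 415 J, Q = -10800 J, ΔU = -11200 J.

-10800 J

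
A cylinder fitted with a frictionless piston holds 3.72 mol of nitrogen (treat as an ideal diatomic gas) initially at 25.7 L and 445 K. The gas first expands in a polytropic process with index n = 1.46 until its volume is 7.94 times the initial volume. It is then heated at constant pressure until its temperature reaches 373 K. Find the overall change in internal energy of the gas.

P₁ = nRT₁/V₁ = 3.72×8.314×445/25.7 = 536 kPa.
Step 1 — Polytropic n=1.46: T₂ = T₁(V₁/V₂)^(n−1) = 445×(0.126)^0.46 = 172 K; P₂ = P₁(V₁/V₂)^n = 26.0 kPa.
W = (P₁V₁−P₂V₂)/(n−1) = (536×25.7−26.0×204)/0.46 = 18400 J.
ΔU = nCvΔT = 3.72×20.8×(172−445) = -21100 J.
Q = ΔU + W = -2760 J.
State after step 1: P = 26.0 kPa, V = 204 L, T = 172 K.
Step 2 — Isobaric: P stays 26.0 kPa; V/T = const ⇒ T₂ = 373 K, V₂ = 444 L.
W = PΔV = 26.0×(444−204) kPa·L = 6230 J.
ΔU = nCvΔT = 3.72×20.8×(373−172) = 15600 J.
Q = ΔU + W = nCpΔT = 21800 J.
Net over both steps: W = 24600 J, Q = 19000 J, ΔU = -5570 J.

-5570 J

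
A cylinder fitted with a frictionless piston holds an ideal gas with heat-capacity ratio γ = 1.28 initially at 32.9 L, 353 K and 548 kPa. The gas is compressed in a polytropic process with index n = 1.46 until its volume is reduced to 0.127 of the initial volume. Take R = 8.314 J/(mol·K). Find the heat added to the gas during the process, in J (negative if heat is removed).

39900 J

n = P₁V₁/(RT₁) = 548×32.9/(8.314×353) = 6.14 mol.
Polytropic n=1.46: T₂ = T₁(V₁/V₂)^(n−1) = 353×(7.87)^0.46 = 912 K; P₂ = P₁(V₁/V₂)^n = 11100 kPa.
W = (P₁V₁−P₂V₂)/(n−1) = (548×32.9−11100×4.18)/0.46 = -62100 J.
ΔU = nCvΔT = 6.14×29.7×(912−353) = 102000 J.
Q = ΔU + W = 39900 J.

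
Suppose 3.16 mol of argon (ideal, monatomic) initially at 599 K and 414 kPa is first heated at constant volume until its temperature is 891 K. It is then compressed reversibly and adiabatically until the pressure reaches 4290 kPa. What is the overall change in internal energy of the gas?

V₁ = nRT₁/P₁ = 3.16×8.314×599/414 = 38.0 L.
Step 1 — Isochoric: V stays 38.0 L; P/T = const ⇒ T₂ = 891 K, P₂ = 616 kPa.
W = 0 (no volume change).
ΔU = nCvΔT = 3.16×12.5×(891−599) = 11500 J.
Q = ΔU = 11500 J.
State after step 1: P = 616 kPa, V = 38.0 L, T = 891 K.
Step 2 — Adiabatic: T₂/T₁ = (P₂/P₁)^((γ−1)/γ) ⇒ T₂ = 891×(6.97)^0.400 = 1940 K; V₂ = 11.9 L.
ΔU = nCvΔT = 3.16×12.5×(1940−891) = 41200 J.
Q = 0 for an adiabatic process, so W = −ΔU = -41200 J.
Net over both steps: W = -41200 J, Q = 11500 J, ΔU = 52700 J.

52700 J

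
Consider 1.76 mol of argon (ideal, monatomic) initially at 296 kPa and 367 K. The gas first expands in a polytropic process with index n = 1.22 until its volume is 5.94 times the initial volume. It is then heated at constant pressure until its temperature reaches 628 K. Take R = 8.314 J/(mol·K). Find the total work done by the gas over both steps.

V₁ = nRT₁/P₁ = 1.76×8.314×367/296 = 18.1 L.
Step 1 — Polytropic n=1.22: T₂ = T₁(V₁/V₂)^(n−1) = 367×(0.168)^0.22 = 248 K; P₂ = P₁(V₁/V₂)^n = 33.7 kPa.
W = (P₁V₁−P₂V₂)/(n−1) = (296×18.1−33.7×108)/0.22 = 7920 J.
ΔU = nCvΔT = 1.76×12.5×(248−367) = -2610 J.
Q = ΔU + W = 5300 J.
State after step 1: P = 33.7 kPa, V = 108 L, T = 248 K.
Step 2 — Isobaric: P stays 33.7 kPa; V/T = const ⇒ T₂ = 628 K, V₂ = 273 L.
W = PΔV = 33.7×(273−108) kPa·L = 5560 J.
ΔU = nCvΔT = 1.76×12.5×(628−248) = 8340 J.
Q = ΔU + W = nCpΔT = 13900 J.
Net over both steps: W = 13500 J, Q = 19200 J, ΔU = 5730 J.

13500 J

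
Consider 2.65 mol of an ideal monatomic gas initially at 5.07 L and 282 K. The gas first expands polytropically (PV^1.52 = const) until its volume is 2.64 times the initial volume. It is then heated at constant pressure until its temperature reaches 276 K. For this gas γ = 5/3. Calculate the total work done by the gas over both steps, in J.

7070 J

P₁ = nRT₁/V₁ = 2.65×8.314×282/5.07 = 1230 kPa.
Step 1 — Polytropic n=1.52: T₂ = T₁(V₁/V₂)^(n−1) = 282×(0.379)^0.52 = 170 K; P₂ = P₁(V₁/V₂)^n = 280 kPa.
W = (P₁V₁−P₂V₂)/(n−1) = (1230×5.07−280×13.4)/0.52 = 4740 J.
ΔU = nCvΔT = 2.65×12.5×(170−282) = -3690 J.
Q = ΔU + W = 1040 J.
State after step 1: P = 280 kPa, V = 13.4 L, T = 170 K.
Step 2 — Isobaric: P stays 280 kPa; V/T = const ⇒ T₂ = 276 K, V₂ = 21.7 L.
W = PΔV = 280×(21.7−13.4) kPa·L = 2330 J.
ΔU = nCvΔT = 2.65×12.5×(276−170) = 3500 J.
Q = ΔU + W = nCpΔT = 5830 J.
Net over both steps: W = 7070 J, Q = 6870 J, ΔU = -198 J.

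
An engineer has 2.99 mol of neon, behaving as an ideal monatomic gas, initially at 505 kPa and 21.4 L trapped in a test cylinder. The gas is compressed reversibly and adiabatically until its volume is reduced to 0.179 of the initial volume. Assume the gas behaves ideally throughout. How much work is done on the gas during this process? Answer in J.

T₁ = P₁V₁/(nR) = 505×21.4/(2.99×8.314) = 435 K.
Adiabatic: TV^(γ−1) = const ⇒ T₂ = 435×(5.59)^0.667 = 1370 K; PV^γ = const ⇒ P₂ = 8880 kPa.
ΔU = nCvΔT = 2.99×12.5×(1370−435) = 34800 J.
Q = 0 for an adiabatic process, so W = −ΔU = -34800 J.
Work done on the gas = −W_by = 34800 J.

34800 J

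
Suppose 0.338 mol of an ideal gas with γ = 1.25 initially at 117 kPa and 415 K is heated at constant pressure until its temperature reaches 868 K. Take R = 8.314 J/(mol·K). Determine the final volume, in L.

20.8 L

V₁ = nRT₁/P₁ = 0.338×8.314×415/117 = 9.97 L.
Isobaric: P stays 117 kPa; V/T = const ⇒ T₂ = 868 K, V₂ = 20.8 L.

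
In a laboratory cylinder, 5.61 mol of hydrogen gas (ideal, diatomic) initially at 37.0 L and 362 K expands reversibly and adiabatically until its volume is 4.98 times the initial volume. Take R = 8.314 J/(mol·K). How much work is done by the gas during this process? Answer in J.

20000 J

P₁ = nRT₁/V₁ = 5.61×8.314×362/37.0 = 456 kPa.
Adiabatic: TV^(γ−1) = const ⇒ T₂ = 362×(0.201)^0.400 = 190 K; PV^γ = const ⇒ P₂ = 48.2 kPa.
ΔU = nCvΔT = 5.61×20.8×(190−362) = -20000 J.
Q = 0 for an adiabatic process, so W = −ΔU = 20000 J.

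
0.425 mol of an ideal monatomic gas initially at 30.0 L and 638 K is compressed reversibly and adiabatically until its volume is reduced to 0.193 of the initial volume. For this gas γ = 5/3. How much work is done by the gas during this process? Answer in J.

P₁ = nRT₁/V₁ = 0.425×8.314×638/30.0 = 75.1 kPa.
Adiabatic: TV^(γ−1) = const ⇒ T₂ = 638×(5.18)^0.667 = 1910 K; PV^γ = const ⇒ P₂ = 1170 kPa.
ΔU = nCvΔT = 0.425×12.5×(1910−638) = 6740 J.
Q = 0 for an adiabatic process, so W = −ΔU = -6740 J.

-6740 J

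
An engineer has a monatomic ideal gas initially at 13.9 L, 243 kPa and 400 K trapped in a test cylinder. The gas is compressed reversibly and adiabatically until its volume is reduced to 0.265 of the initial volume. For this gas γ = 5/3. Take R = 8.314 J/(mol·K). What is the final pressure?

Adiabatic: TV^(γ−1) = const ⇒ T₂ = 400×(3.77)^0.667 = 970 K; PV^γ = const ⇒ P₂ = 2220 kPa.

2220 kPa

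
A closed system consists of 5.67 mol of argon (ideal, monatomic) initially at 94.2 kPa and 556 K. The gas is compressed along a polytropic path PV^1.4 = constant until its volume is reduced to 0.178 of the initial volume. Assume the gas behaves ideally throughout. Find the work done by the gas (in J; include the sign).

-65200 J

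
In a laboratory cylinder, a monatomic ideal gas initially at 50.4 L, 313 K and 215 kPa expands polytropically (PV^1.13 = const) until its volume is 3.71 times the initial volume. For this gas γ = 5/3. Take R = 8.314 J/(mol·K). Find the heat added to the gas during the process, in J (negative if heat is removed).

10500 J

n = P₁V₁/(RT₁) = 215×50.4/(8.314×313) = 4.16 mol.
Polytropic n=1.13: T₂ = T₁(V₁/V₂)^(n−1) = 313×(0.270)^0.13 = 264 K; P₂ = P₁(V₁/V₂)^n = 48.9 kPa.
W = (P₁V₁−P₂V₂)/(n−1) = (215×50.4−48.9×187)/0.13 = 13100 J.
ΔU = nCvΔT = 4.16×12.5×(264−313) = -2550 J.
Q = ΔU + W = 10500 J.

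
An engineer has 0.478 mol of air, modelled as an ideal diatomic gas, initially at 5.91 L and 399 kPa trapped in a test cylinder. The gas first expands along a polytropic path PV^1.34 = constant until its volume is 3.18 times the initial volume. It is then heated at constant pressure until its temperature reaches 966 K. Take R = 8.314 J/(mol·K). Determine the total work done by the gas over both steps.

T₁ = P₁V₁/(nR) = 399×5.91/(0.478×8.314) = 593 K.
Step 1 — Polytropic n=1.34: T₂ = T₁(V₁/V₂)^(n−1) = 593×(0.314)^0.34 = 400 K; P₂ = P₁(V₁/V₂)^n = 84.7 kPa.
W = (P₁V₁−P₂V₂)/(n−1) = (399×5.91−84.7×18.8)/0.34 = 2260 J.
ΔU = nCvΔT = 0.478×20.8×(400−593) = -1920 J.
Q = ΔU + W = 338 J.
State after step 1: P = 84.7 kPa, V = 18.8 L, T = 400 K.
Step 2 — Isobaric: P stays 84.7 kPa; V/T = const ⇒ T₂ = 966 K, V₂ = 45.3 L.
W = PΔV = 84.7×(45.3−18.8) kPa·L = 2250 J.
ΔU = nCvΔT = 0.478×20.8×(966−400) = 5620 J.
Q = ΔU + W = nCpΔT = 7870 J.
Net over both steps: W = 4500 J, Q = 8210 J, ΔU = 3700 J.

4500 J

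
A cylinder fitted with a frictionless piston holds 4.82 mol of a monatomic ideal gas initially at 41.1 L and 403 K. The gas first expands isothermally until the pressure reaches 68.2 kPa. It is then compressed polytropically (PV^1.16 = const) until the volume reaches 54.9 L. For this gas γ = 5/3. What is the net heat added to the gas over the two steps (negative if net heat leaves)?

P₁ = nRT₁/V₁ = 4.82×8.314×403/41.1 = 393 kPa.
Step 1 — Isothermal: T stays 403 K; PV = const ⇒ V₂ = 237 L, P₂ = 68.2 kPa.
ΔU = 0 (ideal gas, T constant).
W = nRT ln(V₂/V₁) = 4.82×8.314×403×ln(5.76) = 28300 J.
Q = ΔU + W = 28300 J.
State after step 1: P = 68.2 kPa, V = 237 L, T = 403 K.
Step 2 — Polytropic n=1.16: T₂ = T₁(V₁/V₂)^(n−1) = 403×(4.31)^0.16 = 509 K; P₂ = P₁(V₁/V₂)^n = 372 kPa.
W = (P₁V₁−P₂V₂)/(n−1) = (68.2×237−372×54.9)/0.16 = -26600 J.
ΔU = nCvΔT = 4.82×12.5×(509−403) = 6380 J.
Q = ΔU + W = -20200 J.
Net over both steps: W = 1690 J, Q = 8070 J, ΔU = 6380 J.

8070 J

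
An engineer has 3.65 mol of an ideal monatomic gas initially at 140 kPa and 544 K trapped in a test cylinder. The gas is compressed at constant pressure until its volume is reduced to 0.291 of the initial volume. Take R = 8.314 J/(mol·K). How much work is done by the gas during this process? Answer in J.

V₁ = nRT₁/P₁ = 3.65×8.314×544/140 = 118 L.
Isobaric: P stays 140 kPa; V/T = const ⇒ T₂ = 158 K, V₂ = 34.3 L.
W = PΔV = 140×(34.3−118) kPa·L = -11700 J.

-11700 J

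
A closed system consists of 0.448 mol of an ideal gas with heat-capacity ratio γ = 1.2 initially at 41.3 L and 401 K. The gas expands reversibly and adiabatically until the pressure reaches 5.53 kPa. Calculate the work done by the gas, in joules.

2010 J

P₁ = nRT₁/V₁ = 0.448×8.314×401/41.3 = 36.2 kPa.
Adiabatic: T₂/T₁ = (P₂/P₁)^((γ−1)/γ) ⇒ T₂ = 401×(0.153)^0.167 = 293 K; V₂ = 198 L.
ΔU = nCvΔT = 0.448×41.6×(293−401) = -2010 J.
Q = 0 for an adiabatic process, so W = −ΔU = 2010 J.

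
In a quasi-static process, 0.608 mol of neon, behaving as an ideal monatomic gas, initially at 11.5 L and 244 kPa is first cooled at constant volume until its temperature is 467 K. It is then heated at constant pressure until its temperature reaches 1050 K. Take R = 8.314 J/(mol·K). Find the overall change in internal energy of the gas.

T₁ = P₁V₁/(nR) = 244×11.5/(0.608×8.314) = 555 K.
Step 1 — Isochoric: V stays 11.5 L; P/T = const ⇒ T₂ = 467 K, P₂ = 205 kPa.
W = 0 (no volume change).
ΔU = nCvΔT = 0.608×12.5×(467−555) = -668 J.
Q = ΔU = -668 J.
State after step 1: P = 205 kPa, V = 11.5 L, T = 467 K.
Step 2 — Isobaric: P stays 205 kPa; V/T = const ⇒ T₂ = 1050 K, V₂ = 25.9 L.
W = PΔV = 205×(25.9−11.5) kPa·L = 2950 J.
ΔU = nCvΔT = 0.608×12.5×(1050−467) = 4420 J.
Q = ΔU + W = nCpΔT = 7370 J.
Net over both steps: W = 2950 J, Q = 6700 J, ΔU = 3750 J.

3750 J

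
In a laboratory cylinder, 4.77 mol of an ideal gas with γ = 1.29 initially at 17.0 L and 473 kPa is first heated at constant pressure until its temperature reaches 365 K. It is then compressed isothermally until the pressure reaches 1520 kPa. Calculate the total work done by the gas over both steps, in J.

T₁ = P₁V₁/(nR) = 473×17.0/(4.77×8.314) = 203 K.
Step 1 — Isobaric: P stays 473 kPa; V/T = const ⇒ T₂ = 365 K, V₂ = 30.6 L.
W = PΔV = 473×(30.6−17.0) kPa·L = 6430 J.
ΔU = nCvΔT = 4.77×28.7×(365−203) = 22200 J.
Q = ΔU + W = nCpΔT = 28600 J.
State after step 1: P = 473 kPa, V = 30.6 L, T = 365 K.
Step 2 — Isothermal: T stays 365 K; PV = const ⇒ V₂ = 9.52 L, P₂ = 1520 kPa.
ΔU = 0 (ideal gas, T constant).
W = nRT ln(V₂/V₁) = 4.77×8.314×365×ln(0.311) = -16900 J.
Q = ΔU + W = -16900 J.
Net over both steps: W = -10500 J, Q = 11700 J, ΔU = 22200 J.

-10500 J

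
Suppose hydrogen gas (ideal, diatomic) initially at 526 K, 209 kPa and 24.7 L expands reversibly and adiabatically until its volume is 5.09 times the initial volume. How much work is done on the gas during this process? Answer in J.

n = P₁V₁/(RT₁) = 209×24.7/(8.314×526) = 1.18 mol.
Adiabatic: TV^(γ−1) = const ⇒ T₂ = 526×(0.196)^0.400 = 274 K; PV^γ = const ⇒ P₂ = 21.4 kPa.
ΔU = nCvΔT = 1.18×20.8×(274−526) = -6170 J.
Q = 0 for an adiabatic process, so W = −ΔU = 6170 J.
Work done on the gas = −W_by = -6170 J.

-6170 J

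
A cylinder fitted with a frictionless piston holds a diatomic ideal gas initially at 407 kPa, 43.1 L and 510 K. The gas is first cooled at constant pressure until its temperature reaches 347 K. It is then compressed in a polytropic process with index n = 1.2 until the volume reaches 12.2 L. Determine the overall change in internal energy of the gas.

-8300 J

n = P₁V₁/(RT₁) = 407×43.1/(8.314×510) = 4.14 mol.
Step 1 — Isobaric: P stays 407 kPa; V/T = const ⇒ T₂ = 347 K, V₂ = 29.3 L.
W = PΔV = 407×(29.3−43.1) kPa·L = -5610 J.
ΔU = nCvΔT = 4.14×20.8×(347−510) = -14000 J.
Q = ΔU + W = nCpΔT = -19600 J.
State after step 1: P = 407 kPa, V = 29.3 L, T = 347 K.
Step 2 — Polytropic n=1.2: T₂ = T₁(V₁/V₂)^(n−1) = 347×(2.40)^0.20 = 414 K; P₂ = P₁(V₁/V₂)^n = 1170 kPa.
W = (P₁V₁−P₂V₂)/(n−1) = (407×29.3−1170×12.2)/0.20 = -11400 J.
ΔU = nCvΔT = 4.14×20.8×(414−347) = 5720 J.
Q = ΔU + W = -5720 J.
Net over both steps: W = -17000 J, Q = -25300 J, ΔU = -8300 J.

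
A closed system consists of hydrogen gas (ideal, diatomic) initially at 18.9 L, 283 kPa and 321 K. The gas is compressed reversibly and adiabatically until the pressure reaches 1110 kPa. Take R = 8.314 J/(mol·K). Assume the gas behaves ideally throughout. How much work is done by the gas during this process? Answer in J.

-6390 J

n = P₁V₁/(RT₁) = 283×18.9/(8.314×321) = 2.00 mol.
Adiabatic: T₂/T₁ = (P₂/P₁)^((γ−1)/γ) ⇒ T₂ = 321×(3.92)^0.286 = 474 K; V₂ = 7.12 L.
ΔU = nCvΔT = 2.00×20.8×(474−321) = 6390 J.
Q = 0 for an adiabatic process, so W = −ΔU = -6390 J.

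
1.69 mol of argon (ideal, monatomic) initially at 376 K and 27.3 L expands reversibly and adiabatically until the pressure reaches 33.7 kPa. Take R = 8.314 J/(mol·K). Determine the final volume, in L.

P₁ = nRT₁/V₁ = 1.69×8.314×376/27.3 = 194 kPa.
Adiabatic: T₂/T₁ = (P₂/P₁)^((γ−1)/γ) ⇒ T₂ = 376×(0.174)^0.400 = 187 K; V₂ = 77.9 L.

77.9 L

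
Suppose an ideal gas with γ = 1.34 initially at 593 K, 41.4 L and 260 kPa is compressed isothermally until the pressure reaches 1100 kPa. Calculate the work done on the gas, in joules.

15500 J

n = P₁V₁/(RT₁) = 260×41.4/(8.314×593) = 2.18 mol.
Isothermal: T stays 593 K; PV = const ⇒ V₂ = 9.79 L, P₂ = 1100 kPa.
W = nRT ln(V₂/V₁) = 2.18×8.314×593×ln(0.236) = -15500 J.
Work done on the gas = −W_by = 15500 J.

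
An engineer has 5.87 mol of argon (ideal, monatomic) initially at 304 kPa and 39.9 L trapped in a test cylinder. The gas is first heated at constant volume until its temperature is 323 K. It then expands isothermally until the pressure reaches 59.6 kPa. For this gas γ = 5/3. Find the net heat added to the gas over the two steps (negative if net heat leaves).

T₁ = P₁V₁/(nR) = 304×39.9/(5.87×8.314) = 249 K.
Step 1 — Isochoric: V stays 39.9 L; P/T = const ⇒ T₂ = 323 K, P₂ = 395 kPa.
W = 0 (no volume change).
ΔU = nCvΔT = 5.87×12.5×(323−249) = 5450 J.
Q = ΔU = 5450 J.
State after step 1: P = 395 kPa, V = 39.9 L, T = 323 K.
Step 2 — Isothermal: T stays 323 K; PV = const ⇒ V₂ = 264 L, P₂ = 59.6 kPa.
ΔU = 0 (ideal gas, T constant).
W = nRT ln(V₂/V₁) = 5.87×8.314×323×ln(6.63) = 29800 J.
Q = ΔU + W = 29800 J.
Net over both steps: W = 29800 J, Q = 35300 J, ΔU = 5450 J.

35300 J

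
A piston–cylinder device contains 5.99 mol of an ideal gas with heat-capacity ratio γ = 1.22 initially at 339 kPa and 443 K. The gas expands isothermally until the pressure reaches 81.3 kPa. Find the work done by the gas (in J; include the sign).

31500 J

V₁ = nRT₁/P₁ = 5.99×8.314×443/339 = 65.1 L.
Isothermal: T stays 443 K; PV = const ⇒ V₂ = 271 L, P₂ = 81.3 kPa.
W = nRT ln(V₂/V₁) = 5.99×8.314×443×ln(4.17) = 31500 J.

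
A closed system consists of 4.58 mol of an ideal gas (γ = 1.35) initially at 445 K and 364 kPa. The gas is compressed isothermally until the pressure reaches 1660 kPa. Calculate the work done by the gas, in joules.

V₁ = nRT₁/P₁ = 4.58×8.314×445/364 = 46.6 L.
Isothermal: T stays 445 K; PV = const ⇒ V₂ = 10.2 L, P₂ = 1660 kPa.
W = nRT ln(V₂/V₁) = 4.58×8.314×445×ln(0.219) = -25700 J.

-25700 J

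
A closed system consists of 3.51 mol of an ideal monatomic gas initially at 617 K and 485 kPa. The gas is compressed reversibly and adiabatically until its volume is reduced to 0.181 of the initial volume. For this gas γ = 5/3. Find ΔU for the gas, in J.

V₁ = nRT₁/P₁ = 3.51×8.314×617/485 = 37.1 L.
Adiabatic: TV^(γ−1) = const ⇒ T₂ = 617×(5.52)^0.667 = 1930 K; PV^γ = const ⇒ P₂ = 8370 kPa.
For an ideal gas ΔU = nCvΔT with Cv = (3/2)R = 12.5 J/(mol·K).
ΔU = 3.51×12.5×(1930−617) = 57400 J.

57400 J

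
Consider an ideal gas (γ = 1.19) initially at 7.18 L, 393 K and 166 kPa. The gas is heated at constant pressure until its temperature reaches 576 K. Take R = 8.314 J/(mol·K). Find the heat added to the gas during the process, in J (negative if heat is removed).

3480 J

n = P₁V₁/(RT₁) = 166×7.18/(8.314×393) = 0.365 mol.
Isobaric: P stays 166 kPa; V/T = const ⇒ T₂ = 576 K, V₂ = 10.5 L.
W = PΔV = 166×(10.5−7.18) kPa·L = 555 J.
ΔU = nCvΔT = 0.365×43.8×(576−393) = 2920 J.
Q = ΔU + W = nCpΔT = 3480 J.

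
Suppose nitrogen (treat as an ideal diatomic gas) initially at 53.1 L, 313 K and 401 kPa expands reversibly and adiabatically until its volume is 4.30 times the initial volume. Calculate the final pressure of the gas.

Adiabatic: TV^(γ−1) = const ⇒ T₂ = 313×(0.233)^0.400 = 175 K; PV^γ = const ⇒ P₂ = 52.0 kPa.

52.0 kPa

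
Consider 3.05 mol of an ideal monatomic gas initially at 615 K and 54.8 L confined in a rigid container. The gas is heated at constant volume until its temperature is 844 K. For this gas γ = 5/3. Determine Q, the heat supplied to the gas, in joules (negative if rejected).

P₁ = nRT₁/V₁ = 3.05×8.314×615/54.8 = 285 kPa.
Isochoric: V stays 54.8 L; P/T = const ⇒ T₂ = 844 K, P₂ = 391 kPa.
W = 0 (no volume change).
ΔU = nCvΔT = 3.05×12.5×(844−615) = 8710 J.
Q = ΔU = 8710 J.

8710 J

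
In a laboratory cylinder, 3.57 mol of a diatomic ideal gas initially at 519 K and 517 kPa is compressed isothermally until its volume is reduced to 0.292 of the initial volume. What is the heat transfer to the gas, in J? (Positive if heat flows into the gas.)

V₁ = nRT₁/P₁ = 3.57×8.314×519/517 = 29.8 L.
Isothermal: T stays 519 K; PV = const ⇒ V₂ = 8.70 L, P₂ = 1770 kPa.
ΔU = 0 (ideal gas, T constant).
W = nRT ln(V₂/V₁) = 3.57×8.314×519×ln(0.292) = -19000 J.
Q = ΔU + W = -19000 J.

-19000 J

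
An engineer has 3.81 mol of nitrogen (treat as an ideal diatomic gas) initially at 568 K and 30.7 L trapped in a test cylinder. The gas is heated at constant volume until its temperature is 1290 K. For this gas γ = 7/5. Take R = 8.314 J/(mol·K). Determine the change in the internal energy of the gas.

P₁ = nRT₁/V₁ = 3.81×8.314×568/30.7 = 586 kPa.
Isochoric: V stays 30.7 L; P/T = const ⇒ T₂ = 1290 K, P₂ = 1330 kPa.
For an ideal gas ΔU = nCvΔT with Cv = (5/2)R = 20.8 J/(mol·K).
ΔU = 3.81×20.8×(1290−568) = 57200 J.

57200 J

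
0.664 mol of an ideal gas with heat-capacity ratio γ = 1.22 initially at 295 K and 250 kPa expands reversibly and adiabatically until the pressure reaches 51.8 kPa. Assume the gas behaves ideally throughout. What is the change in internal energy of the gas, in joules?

-1830 J

V₁ = nRT₁/P₁ = 0.664×8.314×295/250 = 6.51 L.
Adiabatic: T₂/T₁ = (P₂/P₁)^((γ−1)/γ) ⇒ T₂ = 295×(0.207)^0.180 = 222 K; V₂ = 23.7 L.
For an ideal gas ΔU = nCvΔT with Cv = R/(γ−1) = 37.8 J/(mol·K).
ΔU = 0.664×37.8×(222−295) = -1830 J.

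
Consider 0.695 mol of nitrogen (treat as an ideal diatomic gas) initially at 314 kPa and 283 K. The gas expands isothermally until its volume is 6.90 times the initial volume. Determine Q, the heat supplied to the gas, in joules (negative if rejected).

V₁ = nRT₁/P₁ = 0.695×8.314×283/314 = 5.21 L.
Isothermal: T stays 283 K; PV = const ⇒ V₂ = 35.9 L, P₂ = 45.5 kPa.
ΔU = 0 (ideal gas, T constant).
W = nRT ln(V₂/V₁) = 0.695×8.314×283×ln(6.90) = 3160 J.
Q = ΔU + W = 3160 J.

3160 J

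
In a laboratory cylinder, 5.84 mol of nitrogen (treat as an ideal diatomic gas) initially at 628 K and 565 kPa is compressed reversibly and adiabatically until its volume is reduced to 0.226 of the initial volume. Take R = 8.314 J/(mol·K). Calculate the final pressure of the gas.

4530 kPa

V₁ = nRT₁/P₁ = 5.84×8.314×628/565 = 54.0 L.
Adiabatic: TV^(γ−1) = const ⇒ T₂ = 628×(4.42)^0.400 = 1140 K; PV^γ = const ⇒ P₂ = 4530 kPa.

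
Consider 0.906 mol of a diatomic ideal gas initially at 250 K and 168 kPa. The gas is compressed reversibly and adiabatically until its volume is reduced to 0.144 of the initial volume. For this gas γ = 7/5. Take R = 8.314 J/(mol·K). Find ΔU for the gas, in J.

V₁ = nRT₁/P₁ = 0.906×8.314×250/168 = 11.2 L.
Adiabatic: TV^(γ−1) = const ⇒ T₂ = 250×(6.94)^0.400 = 543 K; PV^γ = const ⇒ P₂ = 2530 kPa.
For an ideal gas ΔU = nCvΔT with Cv = (5/2)R = 20.8 J/(mol·K).
ΔU = 0.906×20.8×(543−250) = 5510 J.

5510 J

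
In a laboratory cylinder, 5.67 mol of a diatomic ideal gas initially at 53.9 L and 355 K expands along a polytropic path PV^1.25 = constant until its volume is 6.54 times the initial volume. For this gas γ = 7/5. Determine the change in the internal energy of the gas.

-15700 J

P₁ = nRT₁/V₁ = 5.67×8.314×355/53.9 = 310 kPa.
Polytropic n=1.25: T₂ = T₁(V₁/V₂)^(n−1) = 355×(0.153)^0.25 = 222 K; P₂ = P₁(V₁/V₂)^n = 29.7 kPa.
For an ideal gas ΔU = nCvΔT with Cv = (5/2)R = 20.8 J/(mol·K).
ΔU = 5.67×20.8×(222−355) = -15700 J.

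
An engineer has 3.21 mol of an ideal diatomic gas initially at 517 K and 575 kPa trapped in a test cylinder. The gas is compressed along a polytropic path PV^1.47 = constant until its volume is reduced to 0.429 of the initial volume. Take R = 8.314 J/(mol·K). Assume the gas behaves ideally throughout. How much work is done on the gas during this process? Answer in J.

14300 J

V₁ = nRT₁/P₁ = 3.21×8.314×517/575 = 24.0 L.
Polytropic n=1.47: T₂ = T₁(V₁/V₂)^(n−1) = 517×(2.33)^0.47 = 770 K; P₂ = P₁(V₁/V₂)^n = 2000 kPa.
W = (P₁V₁−P₂V₂)/(n−1) = (575×24.0−2000×10.3)/0.47 = -14300 J.
Work done on the gas = −W_by = 14300 J.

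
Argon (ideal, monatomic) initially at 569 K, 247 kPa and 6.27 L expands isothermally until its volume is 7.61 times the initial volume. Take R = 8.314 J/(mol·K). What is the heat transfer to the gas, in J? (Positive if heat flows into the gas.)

n = P₁V₁/(RT₁) = 247×6.27/(8.314×569) = 0.327 mol.
Isothermal: T stays 569 K; PV = const ⇒ V₂ = 47.7 L, P₂ = 32.5 kPa.
ΔU = 0 (ideal gas, T constant).
W = nRT ln(V₂/V₁) = 0.327×8.314×569×ln(7.61) = 3140 J.
Q = ΔU + W = 3140 J.

3140 J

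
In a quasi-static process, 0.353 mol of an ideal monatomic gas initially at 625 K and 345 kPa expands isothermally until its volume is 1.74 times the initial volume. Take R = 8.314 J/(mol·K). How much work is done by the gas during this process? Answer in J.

1020 J

V₁ = nRT₁/P₁ = 0.353×8.314×625/345 = 5.32 L.
Isothermal: T stays 625 K; PV = const ⇒ V₂ = 9.25 L, P₂ = 198 kPa.
W = nRT ln(V₂/V₁) = 0.353×8.314×625×ln(1.74) = 1020 J.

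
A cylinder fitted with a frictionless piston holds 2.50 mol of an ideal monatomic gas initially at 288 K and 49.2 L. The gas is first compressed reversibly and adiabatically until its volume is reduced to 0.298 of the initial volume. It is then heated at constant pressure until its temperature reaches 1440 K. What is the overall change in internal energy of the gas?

35900 J

P₁ = nRT₁/V₁ = 2.50×8.314×288/49.2 = 122 kPa.
Step 1 — Adiabatic: TV^(γ−1) = const ⇒ T₂ = 288×(3.36)^0.667 = 646 K; PV^γ = const ⇒ P₂ = 915 kPa.
ΔU = nCvΔT = 2.50×12.5×(646−288) = 11100 J.
Q = 0 for an adiabatic process, so W = −ΔU = -11100 J.
State after step 1: P = 915 kPa, V = 14.7 L, T = 646 K.
Step 2 — Isobaric: P stays 915 kPa; V/T = const ⇒ T₂ = 1440 K, V₂ = 32.7 L.
W = PΔV = 915×(32.7−14.7) kPa·L = 16500 J.
ΔU = nCvΔT = 2.50×12.5×(1440−646) = 24800 J.
Q = ΔU + W = nCpΔT = 41300 J.
Net over both steps: W = 5370 J, Q = 41300 J, ΔU = 35900 J.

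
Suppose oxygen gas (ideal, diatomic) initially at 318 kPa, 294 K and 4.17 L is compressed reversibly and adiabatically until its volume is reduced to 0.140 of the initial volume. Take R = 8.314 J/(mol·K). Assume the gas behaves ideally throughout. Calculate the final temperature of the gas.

645 K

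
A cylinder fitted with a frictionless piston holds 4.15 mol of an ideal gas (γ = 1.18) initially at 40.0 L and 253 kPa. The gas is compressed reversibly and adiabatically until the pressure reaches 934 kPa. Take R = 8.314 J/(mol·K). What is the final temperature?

358 K

T₁ = P₁V₁/(nR) = 253×40.0/(4.15×8.314) = 293 K.
Adiabatic: T₂/T₁ = (P₂/P₁)^((γ−1)/γ) ⇒ T₂ = 293×(3.69)^0.153 = 358 K; V₂ = 13.2 L.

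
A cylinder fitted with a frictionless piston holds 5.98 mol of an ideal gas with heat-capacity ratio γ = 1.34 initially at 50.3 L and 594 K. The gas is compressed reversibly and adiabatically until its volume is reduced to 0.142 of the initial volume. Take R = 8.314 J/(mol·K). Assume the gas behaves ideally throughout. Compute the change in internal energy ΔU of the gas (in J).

P₁ = nRT₁/V₁ = 5.98×8.314×594/50.3 = 587 kPa.
Adiabatic: TV^(γ−1) = const ⇒ T₂ = 594×(7.04)^0.340 = 1150 K; PV^γ = const ⇒ P₂ = 8030 kPa.
For an ideal gas ΔU = nCvΔT with Cv = R/(γ−1) = 24.5 J/(mol·K).
ΔU = 5.98×24.5×(1150−594) = 81800 J.

81800 J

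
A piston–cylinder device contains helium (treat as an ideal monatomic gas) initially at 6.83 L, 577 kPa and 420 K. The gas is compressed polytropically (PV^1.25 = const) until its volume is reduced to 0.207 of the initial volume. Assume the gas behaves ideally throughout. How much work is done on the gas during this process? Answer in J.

7610 J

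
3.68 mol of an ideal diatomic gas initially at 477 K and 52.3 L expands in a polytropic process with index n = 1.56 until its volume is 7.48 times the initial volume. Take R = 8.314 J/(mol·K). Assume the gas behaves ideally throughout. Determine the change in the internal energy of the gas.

P₁ = nRT₁/V₁ = 3.68×8.314×477/52.3 = 279 kPa.
Polytropic n=1.56: T₂ = T₁(V₁/V₂)^(n−1) = 477×(0.134)^0.56 = 155 K; P₂ = P₁(V₁/V₂)^n = 12.1 kPa.
For an ideal gas ΔU = nCvΔT with Cv = (5/2)R = 20.8 J/(mol·K).
ΔU = 3.68×20.8×(155−477) = -24700 J.

-24700 J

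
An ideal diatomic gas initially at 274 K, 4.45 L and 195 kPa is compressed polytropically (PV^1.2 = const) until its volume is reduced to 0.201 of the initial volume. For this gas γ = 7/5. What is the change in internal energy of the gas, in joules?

n = P₁V₁/(RT₁) = 195×4.45/(8.314×274) = 0.381 mol.
Polytropic n=1.2: T₂ = T₁(V₁/V₂)^(n−1) = 274×(4.98)^0.20 = 378 K; P₂ = P₁(V₁/V₂)^n = 1340 kPa.
For an ideal gas ΔU = nCvΔT with Cv = (5/2)R = 20.8 J/(mol·K).
ΔU = 0.381×20.8×(378−274) = 821 J.

821 J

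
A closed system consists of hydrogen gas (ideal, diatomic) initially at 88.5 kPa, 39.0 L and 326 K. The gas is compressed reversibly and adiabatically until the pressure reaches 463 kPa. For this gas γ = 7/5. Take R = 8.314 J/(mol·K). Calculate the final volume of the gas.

12.0 L

Adiabatic: T₂/T₁ = (P₂/P₁)^((γ−1)/γ) ⇒ T₂ = 326×(5.23)^0.286 = 523 K; V₂ = 12.0 L.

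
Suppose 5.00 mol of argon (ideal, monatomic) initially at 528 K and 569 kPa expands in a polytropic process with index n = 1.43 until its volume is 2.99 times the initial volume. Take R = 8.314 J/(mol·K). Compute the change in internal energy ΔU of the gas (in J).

-12400 J

V₁ = nRT₁/P₁ = 5.00×8.314×528/569 = 38.6 L.
Polytropic n=1.43: T₂ = T₁(V₁/V₂)^(n−1) = 528×(0.334)^0.43 = 330 K; P₂ = P₁(V₁/V₂)^n = 119 kPa.
For an ideal gas ΔU = nCvΔT with Cv = (3/2)R = 12.5 J/(mol·K).
ΔU = 5.00×12.5×(330−528) = -12400 J.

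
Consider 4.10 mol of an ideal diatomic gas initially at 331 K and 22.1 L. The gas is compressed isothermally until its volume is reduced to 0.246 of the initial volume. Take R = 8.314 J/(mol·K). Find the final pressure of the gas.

P₁ = nRT₁/V₁ = 4.10×8.314×331/22.1 = 511 kPa.
Isothermal: T stays 331 K; PV = const ⇒ V₂ = 5.44 L, P₂ = 2080 kPa.

2080 kPa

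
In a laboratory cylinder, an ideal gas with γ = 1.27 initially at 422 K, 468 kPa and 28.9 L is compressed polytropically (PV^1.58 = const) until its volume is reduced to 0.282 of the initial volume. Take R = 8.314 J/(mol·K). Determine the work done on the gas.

25300 J

n = P₁V₁/(RT₁) = 468×28.9/(8.314×422) = 3.85 mol.
Polytropic n=1.58: T₂ = T₁(V₁/V₂)^(n−1) = 422×(3.55)^0.58 = 879 K; P₂ = P₁(V₁/V₂)^n = 3460 kPa.
W = (P₁V₁−P₂V₂)/(n−1) = (468×28.9−3460×8.15)/0.58 = -25300 J.
Work done on the gas = −W_by = 25300 J.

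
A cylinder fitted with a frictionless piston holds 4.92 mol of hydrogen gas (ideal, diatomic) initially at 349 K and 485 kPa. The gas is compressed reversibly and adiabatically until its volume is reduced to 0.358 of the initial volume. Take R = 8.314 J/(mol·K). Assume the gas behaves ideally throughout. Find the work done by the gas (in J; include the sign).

-18100 J

V₁ = nRT₁/P₁ = 4.92×8.314×349/485 = 29.4 L.
Adiabatic: TV^(γ−1) = const ⇒ T₂ = 349×(2.79)^0.400 = 526 K; PV^γ = const ⇒ P₂ = 2040 kPa.
ΔU = nCvΔT = 4.92×20.8×(526−349) = 18100 J.
Q = 0 for an adiabatic process, so W = −ΔU = -18100 J.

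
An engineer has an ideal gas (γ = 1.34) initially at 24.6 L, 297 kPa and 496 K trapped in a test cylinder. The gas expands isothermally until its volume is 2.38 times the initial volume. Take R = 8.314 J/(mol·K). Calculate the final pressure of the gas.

Isothermal: T stays 496 K; PV = const ⇒ V₂ = 58.5 L, P₂ = 125 kPa.

125 kPa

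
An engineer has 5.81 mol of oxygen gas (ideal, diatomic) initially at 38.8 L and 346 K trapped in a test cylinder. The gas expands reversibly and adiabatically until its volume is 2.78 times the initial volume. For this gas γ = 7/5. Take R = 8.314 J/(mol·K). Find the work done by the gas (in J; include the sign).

P₁ = nRT₁/V₁ = 5.81×8.314×346/38.8 = 431 kPa.
Adiabatic: TV^(γ−1) = const ⇒ T₂ = 346×(0.360)^0.400 = 230 K; PV^γ = const ⇒ P₂ = 103 kPa.
ΔU = nCvΔT = 5.81×20.8×(230−346) = -14000 J.
Q = 0 for an adiabatic process, so W = −ΔU = 14000 J.

14000 J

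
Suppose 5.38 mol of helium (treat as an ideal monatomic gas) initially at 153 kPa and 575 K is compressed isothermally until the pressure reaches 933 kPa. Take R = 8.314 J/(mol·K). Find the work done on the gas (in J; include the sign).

46500 J

V₁ = nRT₁/P₁ = 5.38×8.314×575/153 = 168 L.
Isothermal: T stays 575 K; PV = const ⇒ V₂ = 27.6 L, P₂ = 933 kPa.
W = nRT ln(V₂/V₁) = 5.38×8.314×575×ln(0.164) = -46500 J.
Work done on the gas = −W_by = 46500 J.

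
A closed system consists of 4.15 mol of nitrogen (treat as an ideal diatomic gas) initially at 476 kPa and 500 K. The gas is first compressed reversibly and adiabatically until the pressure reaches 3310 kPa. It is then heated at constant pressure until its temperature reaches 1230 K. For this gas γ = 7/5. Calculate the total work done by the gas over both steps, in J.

-19500 J

V₁ = nRT₁/P₁ = 4.15×8.314×500/476 = 36.2 L.
Step 1 — Adiabatic: T₂/T₁ = (P₂/P₁)^((γ−1)/γ) ⇒ T₂ = 500×(6.95)^0.286 = 870 K; V₂ = 9.07 L.
ΔU = nCvΔT = 4.15×20.8×(870−500) = 31900 J.
Q = 0 for an adiabatic process, so W = −ΔU = -31900 J.
State after step 1: P = 3310 kPa, V = 9.07 L, T = 870 K.
Step 2 — Isobaric: P stays 3310 kPa; V/T = const ⇒ T₂ = 1230 K, V₂ = 12.8 L.
W = PΔV = 3310×(12.8−9.07) kPa·L = 12400 J.
ΔU = nCvΔT = 4.15×20.8×(1230−870) = 31000 J.
Q = ΔU + W = nCpΔT = 43500 J.
Net over both steps: W = -19500 J, Q = 43500 J, ΔU = 63000 J.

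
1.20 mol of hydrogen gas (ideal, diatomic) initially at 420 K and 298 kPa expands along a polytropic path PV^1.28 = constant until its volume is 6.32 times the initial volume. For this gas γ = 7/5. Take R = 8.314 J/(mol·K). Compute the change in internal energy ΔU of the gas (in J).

V₁ = nRT₁/P₁ = 1.20×8.314×420/298 = 14.1 L.
Polytropic n=1.28: T₂ = T₁(V₁/V₂)^(n−1) = 420×(0.158)^0.28 = 251 K; P₂ = P₁(V₁/V₂)^n = 28.1 kPa.
For an ideal gas ΔU = nCvΔT with Cv = (5/2)R = 20.8 J/(mol·K).
ΔU = 1.20×20.8×(251−420) = -4220 J.

-4220 J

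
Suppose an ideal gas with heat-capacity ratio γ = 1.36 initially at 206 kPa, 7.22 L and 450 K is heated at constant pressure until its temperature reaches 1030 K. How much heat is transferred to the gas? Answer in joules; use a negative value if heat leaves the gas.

7240 J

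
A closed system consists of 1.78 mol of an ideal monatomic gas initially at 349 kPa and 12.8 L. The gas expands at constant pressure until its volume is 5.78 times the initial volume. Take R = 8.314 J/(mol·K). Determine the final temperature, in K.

T₁ = P₁V₁/(nR) = 349×12.8/(1.78×8.314) = 302 K.
Isobaric: P stays 349 kPa; V/T = const ⇒ T₂ = 1740 K, V₂ = 74.0 L.

1740 K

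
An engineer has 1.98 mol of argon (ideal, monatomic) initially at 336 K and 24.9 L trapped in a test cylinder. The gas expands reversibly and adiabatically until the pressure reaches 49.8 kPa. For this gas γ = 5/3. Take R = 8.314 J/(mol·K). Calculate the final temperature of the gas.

185 K

P₁ = nRT₁/V₁ = 1.98×8.314×336/24.9 = 222 kPa.
Adiabatic: T₂/T₁ = (P₂/P₁)^((γ−1)/γ) ⇒ T₂ = 336×(0.224)^0.400 = 185 K; V₂ = 61.1 L.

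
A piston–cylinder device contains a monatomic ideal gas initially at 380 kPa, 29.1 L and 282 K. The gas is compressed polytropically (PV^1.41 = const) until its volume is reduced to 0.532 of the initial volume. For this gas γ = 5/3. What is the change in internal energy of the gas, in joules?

4900 J

n = P₁V₁/(RT₁) = 380×29.1/(8.314×282) = 4.72 mol.
Polytropic n=1.41: T₂ = T₁(V₁/V₂)^(n−1) = 282×(1.88)^0.41 = 365 K; P₂ = P₁(V₁/V₂)^n = 925 kPa.
For an ideal gas ΔU = nCvΔT with Cv = (3/2)R = 12.5 J/(mol·K).
ΔU = 4.72×12.5×(365−282) = 4900 J.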